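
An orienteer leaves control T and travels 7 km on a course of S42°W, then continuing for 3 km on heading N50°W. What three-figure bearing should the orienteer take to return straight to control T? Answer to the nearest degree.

065°

Leg 1 (S42°W, 7 km): east 7 sin 222° = -4.68, north 7 cos 222° = -5.20
Leg 2 (N50°W, 3 km): east 3 sin 310° = -2.30, north 3 cos 310° = 1.93
Net displacement: -6.98 east, -3.27 north. Direction back to start is (6.98, 3.27): bearing = atan2(6.98, 3.27) mod 360° = 64.88° ≈ 065°.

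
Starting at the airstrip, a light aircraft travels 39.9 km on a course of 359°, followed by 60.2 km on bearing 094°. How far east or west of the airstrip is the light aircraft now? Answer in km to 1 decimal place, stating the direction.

Leg 1 (359°, 39.9 km): east 39.9 sin 359° = -0.70, north 39.9 cos 359° = 39.89
Leg 2 (094°, 60.2 km): east 60.2 sin 94° = 60.05, north 60.2 cos 94° = -4.20
Net east component: 59.36 km.

59.4 km east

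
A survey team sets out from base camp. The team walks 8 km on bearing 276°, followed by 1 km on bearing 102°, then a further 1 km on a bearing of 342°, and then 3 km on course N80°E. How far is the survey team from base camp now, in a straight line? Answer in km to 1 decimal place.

Leg 1 (276°, 8 km): east 8 sin 276° = -7.96, north 8 cos 276° = 0.84
Leg 2 (102°, 1 km): east 1 sin 102° = 0.98, north 1 cos 102° = -0.21
Leg 3 (342°, 1 km): east 1 sin 342° = -0.31, north 1 cos 342° = 0.95
Leg 4 (N80°E, 3 km): east 3 sin 80° = 2.95, north 3 cos 80° = 0.52
Net: -4.33 east, 2.10 north. Distance = √((-4.33)² + (2.10)²) = 4.815 km.

4.8 km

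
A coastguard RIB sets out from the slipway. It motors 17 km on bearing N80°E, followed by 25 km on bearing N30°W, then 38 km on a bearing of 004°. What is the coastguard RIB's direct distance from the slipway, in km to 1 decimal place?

62.9 km

Leg 1 (N80°E, 17 km): east 17 sin 80° = 16.74, north 17 cos 80° = 2.95
Leg 2 (N30°W, 25 km): east 25 sin 330° = -12.50, north 25 cos 330° = 21.65
Leg 3 (004°, 38 km): east 38 sin 4° = 2.65, north 38 cos 4° = 37.91
Net: 6.89 east, 62.51 north. Distance = √((6.89)² + (62.51)²) = 62.889 km.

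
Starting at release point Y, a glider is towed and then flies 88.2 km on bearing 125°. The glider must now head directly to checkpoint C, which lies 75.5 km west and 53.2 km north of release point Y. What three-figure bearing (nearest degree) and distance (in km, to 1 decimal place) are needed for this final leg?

305°, 180.6 km

Leg 1 (125°, 88.2 km): east 88.2 sin 125° = 72.25, north 88.2 cos 125° = -50.59
Current position: (72.25, -50.59). Target: (-75.5, 53.2). Remaining: Δeast = -147.75, Δnorth = 103.79.
Bearing = atan2(-147.75, 103.79) mod 360° = 305.09°; distance = √((-147.75)² + (103.79)²) = 180.560 km.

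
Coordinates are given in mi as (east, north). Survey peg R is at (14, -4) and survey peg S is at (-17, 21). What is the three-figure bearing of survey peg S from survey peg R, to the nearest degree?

Δeast = -17 − 14 = -31.00; Δnorth = 21 − -4 = 25.00.
Bearing = atan2(Δeast, Δnorth) mod 360° = 308.88° ≈ 309°.

309°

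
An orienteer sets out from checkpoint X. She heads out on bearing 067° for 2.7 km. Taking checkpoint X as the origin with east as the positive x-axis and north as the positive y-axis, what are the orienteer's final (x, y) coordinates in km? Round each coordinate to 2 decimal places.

Leg 1 (067°, 2.7 km): east 2.7 sin 67° = 2.49, north 2.7 cos 67° = 1.05
Summing: 2.49 km east, 1.05 km north → (2.49, 1.05).

(2.49, 1.05)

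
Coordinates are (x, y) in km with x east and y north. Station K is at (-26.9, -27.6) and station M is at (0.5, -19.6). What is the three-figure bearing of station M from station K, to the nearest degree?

074°

Δeast = 0.5 − -26.9 = 27.40; Δnorth = -19.6 − -27.6 = 8.00.
Bearing = atan2(Δeast, Δnorth) mod 360° = 73.72° ≈ 074°.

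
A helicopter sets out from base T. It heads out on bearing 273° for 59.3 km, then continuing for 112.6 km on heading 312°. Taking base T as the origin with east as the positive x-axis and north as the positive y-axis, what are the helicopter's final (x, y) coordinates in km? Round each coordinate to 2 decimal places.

(-142.90, 78.45)

Leg 1 (273°, 59.3 km): east 59.3 sin 273° = -59.22, north 59.3 cos 273° = 3.10
Leg 2 (312°, 112.6 km): east 112.6 sin 312° = -83.68, north 112.6 cos 312° = 75.34
Summing: -142.90 km east, 78.45 km north → (-142.90, 78.45).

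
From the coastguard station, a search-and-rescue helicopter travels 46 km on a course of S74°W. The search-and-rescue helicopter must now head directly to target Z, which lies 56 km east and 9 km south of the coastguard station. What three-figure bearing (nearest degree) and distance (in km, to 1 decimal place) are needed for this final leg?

Leg 1 (S74°W, 46 km): east 46 sin 254° = -44.22, north 46 cos 254° = -12.68
Current position: (-44.22, -12.68). Target: (56, -9). Remaining: Δeast = 100.22, Δnorth = 3.68.
Bearing = atan2(100.22, 3.68) mod 360° = 87.90°; distance = √((100.22)² + (3.68)²) = 100.286 km.

088°, 100.3 km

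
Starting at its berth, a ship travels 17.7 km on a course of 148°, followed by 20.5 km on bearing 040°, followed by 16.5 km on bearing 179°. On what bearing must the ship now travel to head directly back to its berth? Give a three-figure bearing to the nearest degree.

Leg 1 (148°, 17.7 km): east 17.7 sin 148° = 9.38, north 17.7 cos 148° = -15.01
Leg 2 (040°, 20.5 km): east 20.5 sin 40° = 13.18, north 20.5 cos 40° = 15.70
Leg 3 (179°, 16.5 km): east 16.5 sin 179° = 0.29, north 16.5 cos 179° = -16.50
Net displacement: 22.84 east, -15.80 north. Direction back to start is (-22.84, 15.80): bearing = atan2(-22.84, 15.80) mod 360° = 304.68° ≈ 305°.

305°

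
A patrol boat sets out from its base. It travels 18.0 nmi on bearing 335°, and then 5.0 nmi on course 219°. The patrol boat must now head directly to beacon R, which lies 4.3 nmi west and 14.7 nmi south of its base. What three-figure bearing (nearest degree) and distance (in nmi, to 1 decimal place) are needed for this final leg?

Leg 1 (335°, 18.0 nmi): east 18.0 sin 335° = -7.61, north 18.0 cos 335° = 16.31
Leg 2 (219°, 5.0 nmi): east 5.0 sin 219° = -3.15, north 5.0 cos 219° = -3.89
Current position: (-10.75, 12.43). Target: (-4.3, -14.7). Remaining: Δeast = 6.45, Δnorth = -27.13.
Bearing = atan2(6.45, -27.13) mod 360° = 166.62°; distance = √((6.45)² + (-27.13)²) = 27.885 nmi.

167°, 27.9 nmi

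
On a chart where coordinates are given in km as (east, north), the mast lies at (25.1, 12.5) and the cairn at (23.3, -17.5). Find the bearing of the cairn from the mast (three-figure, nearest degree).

183°

Δeast = 23.3 − 25.1 = -1.80; Δnorth = -17.5 − 12.5 = -30.00.
Bearing = atan2(Δeast, Δnorth) mod 360° = 183.43° ≈ 183°.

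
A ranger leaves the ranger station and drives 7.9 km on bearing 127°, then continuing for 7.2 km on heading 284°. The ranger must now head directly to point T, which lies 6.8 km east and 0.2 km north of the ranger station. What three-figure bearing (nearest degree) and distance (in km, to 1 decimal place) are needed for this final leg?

Leg 1 (127°, 7.9 km): east 7.9 sin 127° = 6.31, north 7.9 cos 127° = -4.75
Leg 2 (284°, 7.2 km): east 7.2 sin 284° = -6.99, north 7.2 cos 284° = 1.74
Current position: (-0.68, -3.01). Target: (6.8, 0.2). Remaining: Δeast = 7.48, Δnorth = 3.21.
Bearing = atan2(7.48, 3.21) mod 360° = 66.75°; distance = √((7.48)² + (3.21)²) = 8.138 km.

067°, 8.1 km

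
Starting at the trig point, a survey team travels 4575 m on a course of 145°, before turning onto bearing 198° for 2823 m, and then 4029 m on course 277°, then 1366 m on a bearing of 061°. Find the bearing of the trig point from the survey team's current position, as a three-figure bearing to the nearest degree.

011°

Leg 1 (145°, 4575 m): east 4575 sin 145° = 2624.11, north 4575 cos 145° = -3747.62
Leg 2 (198°, 2823 m): east 2823 sin 198° = -872.35, north 2823 cos 198° = -2684.83
Leg 3 (277°, 4029 m): east 4029 sin 277° = -3998.97, north 4029 cos 277° = 491.01
Leg 4 (061°, 1366 m): east 1366 sin 61° = 1194.73, north 1366 cos 61° = 662.25
Net displacement: -1052.48 east, -5279.19 north. Direction back to start is (1052.48, 5279.19): bearing = atan2(1052.48, 5279.19) mod 360° = 11.27° ≈ 011°.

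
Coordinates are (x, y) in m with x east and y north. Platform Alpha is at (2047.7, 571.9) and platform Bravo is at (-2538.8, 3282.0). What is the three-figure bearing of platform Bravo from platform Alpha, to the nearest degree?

301°

Δeast = -2538.8 − 2047.7 = -4586.50; Δnorth = 3282.0 − 571.9 = 2710.10.
Bearing = atan2(Δeast, Δnorth) mod 360° = 300.58° ≈ 301°.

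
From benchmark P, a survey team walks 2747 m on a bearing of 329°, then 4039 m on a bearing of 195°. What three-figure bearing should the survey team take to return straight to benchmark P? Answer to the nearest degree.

058°

Leg 1 (329°, 2747 m): east 2747 sin 329° = -1414.81, north 2747 cos 329° = 2354.64
Leg 2 (195°, 4039 m): east 4039 sin 195° = -1045.37, north 4039 cos 195° = -3901.37
Net displacement: -2460.18 east, -1546.74 north. Direction back to start is (2460.18, 1546.74): bearing = atan2(2460.18, 1546.74) mod 360° = 57.84° ≈ 058°.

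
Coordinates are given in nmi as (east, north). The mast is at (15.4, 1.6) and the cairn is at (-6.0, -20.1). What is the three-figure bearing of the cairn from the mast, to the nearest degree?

Δeast = -6.0 − 15.4 = -21.40; Δnorth = -20.1 − 1.6 = -21.70.
Bearing = atan2(Δeast, Δnorth) mod 360° = 224.60° ≈ 225°.

225°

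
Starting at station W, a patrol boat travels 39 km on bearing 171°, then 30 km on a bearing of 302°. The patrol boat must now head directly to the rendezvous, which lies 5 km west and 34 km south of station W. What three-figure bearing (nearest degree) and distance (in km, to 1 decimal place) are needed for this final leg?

Leg 1 (171°, 39 km): east 39 sin 171° = 6.10, north 39 cos 171° = -38.52
Leg 2 (302°, 30 km): east 30 sin 302° = -25.44, north 30 cos 302° = 15.90
Current position: (-19.34, -22.62). Target: (-5, -34). Remaining: Δeast = 14.34, Δnorth = -11.38.
Bearing = atan2(14.34, -11.38) mod 360° = 128.43°; distance = √((14.34)² + (-11.38)²) = 18.306 km.

128°, 18.3 km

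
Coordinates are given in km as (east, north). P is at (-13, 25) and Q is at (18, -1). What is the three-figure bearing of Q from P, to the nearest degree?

Δeast = 18 − -13 = 31.00; Δnorth = -1 − 25 = -26.00.
Bearing = atan2(Δeast, Δnorth) mod 360° = 129.99° ≈ 130°.

130°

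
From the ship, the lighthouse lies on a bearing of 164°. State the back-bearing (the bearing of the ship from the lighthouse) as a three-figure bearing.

344°

Back-bearing = 164° + 180° = 344°.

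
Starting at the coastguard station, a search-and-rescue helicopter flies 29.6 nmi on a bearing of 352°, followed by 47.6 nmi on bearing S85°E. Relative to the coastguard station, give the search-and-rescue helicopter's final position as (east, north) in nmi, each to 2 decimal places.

(43.30, 25.16)

Leg 1 (352°, 29.6 nmi): east 29.6 sin 352° = -4.12, north 29.6 cos 352° = 29.31
Leg 2 (S85°E, 47.6 nmi): east 47.6 sin 95° = 47.42, north 47.6 cos 95° = -4.15
Summing: 43.30 nmi east, 25.16 nmi north → (43.30, 25.16).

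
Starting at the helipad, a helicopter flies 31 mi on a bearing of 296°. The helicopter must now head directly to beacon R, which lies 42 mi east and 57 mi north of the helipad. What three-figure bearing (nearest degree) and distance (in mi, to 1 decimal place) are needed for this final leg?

058°, 82.3 mi

Leg 1 (296°, 31 mi): east 31 sin 296° = -27.86, north 31 cos 296° = 13.59
Current position: (-27.86, 13.59). Target: (42, 57). Remaining: Δeast = 69.86, Δnorth = 43.41.
Bearing = atan2(69.86, 43.41) mod 360° = 58.14°; distance = √((69.86)² + (43.41)²) = 82.251 mi.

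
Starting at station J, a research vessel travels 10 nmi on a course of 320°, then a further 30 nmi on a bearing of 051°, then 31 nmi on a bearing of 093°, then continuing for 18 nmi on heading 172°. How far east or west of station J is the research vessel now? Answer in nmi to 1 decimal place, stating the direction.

50.3 nmi east

Leg 1 (320°, 10 nmi): east 10 sin 320° = -6.43, north 10 cos 320° = 7.66
Leg 2 (051°, 30 nmi): east 30 sin 51° = 23.31, north 30 cos 51° = 18.88
Leg 3 (093°, 31 nmi): east 31 sin 93° = 30.96, north 31 cos 93° = -1.62
Leg 4 (172°, 18 nmi): east 18 sin 172° = 2.51, north 18 cos 172° = -17.82
Net east component: 50.35 nmi.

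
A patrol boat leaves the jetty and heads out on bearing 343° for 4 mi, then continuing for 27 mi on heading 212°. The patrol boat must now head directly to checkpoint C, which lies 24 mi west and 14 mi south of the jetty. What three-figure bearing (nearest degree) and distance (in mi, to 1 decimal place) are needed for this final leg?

Leg 1 (343°, 4 mi): east 4 sin 343° = -1.17, north 4 cos 343° = 3.83
Leg 2 (212°, 27 mi): east 27 sin 212° = -14.31, north 27 cos 212° = -22.90
Current position: (-15.48, -19.07). Target: (-24, -14). Remaining: Δeast = -8.52, Δnorth = 5.07.
Bearing = atan2(-8.52, 5.07) mod 360° = 300.76°; distance = √((-8.52)² + (5.07)²) = 9.918 mi.

301°, 9.9 mi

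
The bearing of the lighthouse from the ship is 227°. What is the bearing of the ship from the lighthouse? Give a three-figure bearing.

Back-bearing = 227° − 180° = 047°.

047°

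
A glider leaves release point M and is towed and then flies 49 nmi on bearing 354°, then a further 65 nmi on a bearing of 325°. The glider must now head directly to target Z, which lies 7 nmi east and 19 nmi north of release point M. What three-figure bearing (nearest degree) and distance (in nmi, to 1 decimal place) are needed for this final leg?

149°, 96.6 nmi

Leg 1 (354°, 49 nmi): east 49 sin 354° = -5.12, north 49 cos 354° = 48.73
Leg 2 (325°, 65 nmi): east 65 sin 325° = -37.28, north 65 cos 325° = 53.24
Current position: (-42.40, 101.98). Target: (7, 19). Remaining: Δeast = 49.40, Δnorth = -82.98.
Bearing = atan2(49.40, -82.98) mod 360° = 149.23°; distance = √((49.40)² + (-82.98)²) = 96.571 nmi.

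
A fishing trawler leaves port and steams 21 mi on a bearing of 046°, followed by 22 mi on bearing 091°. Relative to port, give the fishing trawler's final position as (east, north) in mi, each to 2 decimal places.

Leg 1 (046°, 21 mi): east 21 sin 46° = 15.11, north 21 cos 46° = 14.59
Leg 2 (091°, 22 mi): east 22 sin 91° = 22.00, north 22 cos 91° = -0.38
Summing: 37.10 mi east, 14.20 mi north → (37.10, 14.20).

(37.10, 14.20)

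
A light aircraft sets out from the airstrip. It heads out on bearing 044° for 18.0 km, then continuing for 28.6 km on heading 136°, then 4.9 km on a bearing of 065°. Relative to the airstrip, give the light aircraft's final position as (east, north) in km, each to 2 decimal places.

(36.81, -5.55)

Leg 1 (044°, 18.0 km): east 18.0 sin 44° = 12.50, north 18.0 cos 44° = 12.95
Leg 2 (136°, 28.6 km): east 28.6 sin 136° = 19.87, north 28.6 cos 136° = -20.57
Leg 3 (065°, 4.9 km): east 4.9 sin 65° = 4.44, north 4.9 cos 65° = 2.07
Summing: 36.81 km east, -5.55 km north → (36.81, -5.55).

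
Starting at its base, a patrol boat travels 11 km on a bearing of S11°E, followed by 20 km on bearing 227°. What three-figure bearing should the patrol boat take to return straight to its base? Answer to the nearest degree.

Leg 1 (S11°E, 11 km): east 11 sin 169° = 2.10, north 11 cos 169° = -10.80
Leg 2 (227°, 20 km): east 20 sin 227° = -14.63, north 20 cos 227° = -13.64
Net displacement: -12.53 east, -24.44 north. Direction back to start is (12.53, 24.44): bearing = atan2(12.53, 24.44) mod 360° = 27.14° ≈ 027°.

027°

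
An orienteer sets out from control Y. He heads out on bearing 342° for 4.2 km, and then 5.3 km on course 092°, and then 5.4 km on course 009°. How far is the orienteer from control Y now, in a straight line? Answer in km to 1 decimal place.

10.3 km

Leg 1 (342°, 4.2 km): east 4.2 sin 342° = -1.30, north 4.2 cos 342° = 3.99
Leg 2 (092°, 5.3 km): east 5.3 sin 92° = 5.30, north 5.3 cos 92° = -0.18
Leg 3 (009°, 5.4 km): east 5.4 sin 9° = 0.84, north 5.4 cos 9° = 5.33
Net: 4.84 east, 9.14 north. Distance = √((4.84)² + (9.14)²) = 10.347 km.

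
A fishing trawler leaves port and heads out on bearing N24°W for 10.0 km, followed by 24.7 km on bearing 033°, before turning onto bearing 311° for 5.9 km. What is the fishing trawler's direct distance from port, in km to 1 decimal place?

34.1 km

Leg 1 (N24°W, 10.0 km): east 10.0 sin 336° = -4.07, north 10.0 cos 336° = 9.14
Leg 2 (033°, 24.7 km): east 24.7 sin 33° = 13.45, north 24.7 cos 33° = 20.72
Leg 3 (311°, 5.9 km): east 5.9 sin 311° = -4.45, north 5.9 cos 311° = 3.87
Net: 4.93 east, 33.72 north. Distance = √((4.93)² + (33.72)²) = 34.080 km.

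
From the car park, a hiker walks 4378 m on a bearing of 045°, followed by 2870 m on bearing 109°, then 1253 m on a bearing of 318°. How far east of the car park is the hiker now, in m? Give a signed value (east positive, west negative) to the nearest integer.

Leg 1 (045°, 4378 m): east 4378 sin 45° = 3095.71, north 4378 cos 45° = 3095.71
Leg 2 (109°, 2870 m): east 2870 sin 109° = 2713.64, north 2870 cos 109° = -934.38
Leg 3 (318°, 1253 m): east 1253 sin 318° = -838.42, north 1253 cos 318° = 931.16
Net east component: 4970.93 m.

4971 m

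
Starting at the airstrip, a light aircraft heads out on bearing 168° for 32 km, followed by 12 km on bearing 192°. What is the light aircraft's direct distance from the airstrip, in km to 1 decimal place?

43.2 km

Leg 1 (168°, 32 km): east 32 sin 168° = 6.65, north 32 cos 168° = -31.30
Leg 2 (192°, 12 km): east 12 sin 192° = -2.49, north 12 cos 192° = -11.74
Net: 4.16 east, -43.04 north. Distance = √((4.16)² + (-43.04)²) = 43.239 km.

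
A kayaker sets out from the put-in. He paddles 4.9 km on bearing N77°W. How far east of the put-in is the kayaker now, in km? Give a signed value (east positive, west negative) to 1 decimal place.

Leg 1 (N77°W, 4.9 km): east 4.9 sin 283° = -4.77, north 4.9 cos 283° = 1.10
Net east component: -4.77 km.

-4.8 km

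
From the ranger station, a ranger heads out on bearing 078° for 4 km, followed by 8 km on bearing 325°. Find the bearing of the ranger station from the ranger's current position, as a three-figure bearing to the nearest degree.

175°

Leg 1 (078°, 4 km): east 4 sin 78° = 3.91, north 4 cos 78° = 0.83
Leg 2 (325°, 8 km): east 8 sin 325° = -4.59, north 8 cos 325° = 6.55
Net displacement: -0.68 east, 7.38 north. Direction back to start is (0.68, -7.38): bearing = atan2(0.68, -7.38) mod 360° = 174.77° ≈ 175°.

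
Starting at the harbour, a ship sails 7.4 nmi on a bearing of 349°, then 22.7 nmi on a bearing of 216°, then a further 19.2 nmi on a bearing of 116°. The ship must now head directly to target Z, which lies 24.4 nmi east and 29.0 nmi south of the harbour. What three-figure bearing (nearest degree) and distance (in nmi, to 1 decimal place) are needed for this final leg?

Leg 1 (349°, 7.4 nmi): east 7.4 sin 349° = -1.41, north 7.4 cos 349° = 7.26
Leg 2 (216°, 22.7 nmi): east 22.7 sin 216° = -13.34, north 22.7 cos 216° = -18.36
Leg 3 (116°, 19.2 nmi): east 19.2 sin 116° = 17.26, north 19.2 cos 116° = -8.42
Current position: (2.50, -19.52). Target: (24.4, -29.0). Remaining: Δeast = 21.90, Δnorth = -9.48.
Bearing = atan2(21.90, -9.48) mod 360° = 113.41°; distance = √((21.90)² + (-9.48)²) = 23.863 nmi.

113°, 23.9 nmi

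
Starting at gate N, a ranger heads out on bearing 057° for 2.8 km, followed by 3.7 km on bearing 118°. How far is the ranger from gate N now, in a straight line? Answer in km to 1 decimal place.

Leg 1 (057°, 2.8 km): east 2.8 sin 57° = 2.35, north 2.8 cos 57° = 1.52
Leg 2 (118°, 3.7 km): east 3.7 sin 118° = 3.27, north 3.7 cos 118° = -1.74
Net: 5.62 east, -0.21 north. Distance = √((5.62)² + (-0.21)²) = 5.619 km.

5.6 km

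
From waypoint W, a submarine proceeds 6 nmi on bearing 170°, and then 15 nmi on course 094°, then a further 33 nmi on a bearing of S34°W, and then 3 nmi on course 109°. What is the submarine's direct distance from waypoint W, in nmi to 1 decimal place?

35.3 nmi

Leg 1 (170°, 6 nmi): east 6 sin 170° = 1.04, north 6 cos 170° = -5.91
Leg 2 (094°, 15 nmi): east 15 sin 94° = 14.96, north 15 cos 94° = -1.05
Leg 3 (S34°W, 33 nmi): east 33 sin 214° = -18.45, north 33 cos 214° = -27.36
Leg 4 (109°, 3 nmi): east 3 sin 109° = 2.84, north 3 cos 109° = -0.98
Net: 0.39 east, -35.29 north. Distance = √((0.39)² + (-35.29)²) = 35.292 nmi.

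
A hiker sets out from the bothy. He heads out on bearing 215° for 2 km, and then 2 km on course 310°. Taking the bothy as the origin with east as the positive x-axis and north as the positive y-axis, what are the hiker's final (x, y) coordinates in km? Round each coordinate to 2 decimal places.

(-2.68, -0.35)

Leg 1 (215°, 2 km): east 2 sin 215° = -1.15, north 2 cos 215° = -1.64
Leg 2 (310°, 2 km): east 2 sin 310° = -1.53, north 2 cos 310° = 1.29
Summing: -2.68 km east, -0.35 km north → (-2.68, -0.35).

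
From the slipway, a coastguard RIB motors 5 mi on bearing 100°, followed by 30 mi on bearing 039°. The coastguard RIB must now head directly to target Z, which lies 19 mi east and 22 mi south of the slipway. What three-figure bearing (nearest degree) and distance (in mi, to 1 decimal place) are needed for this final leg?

Leg 1 (100°, 5 mi): east 5 sin 100° = 4.92, north 5 cos 100° = -0.87
Leg 2 (039°, 30 mi): east 30 sin 39° = 18.88, north 30 cos 39° = 23.31
Current position: (23.80, 22.45). Target: (19, -22). Remaining: Δeast = -4.80, Δnorth = -44.45.
Bearing = atan2(-4.80, -44.45) mod 360° = 186.17°; distance = √((-4.80)² + (-44.45)²) = 44.705 mi.

186°, 44.7 mi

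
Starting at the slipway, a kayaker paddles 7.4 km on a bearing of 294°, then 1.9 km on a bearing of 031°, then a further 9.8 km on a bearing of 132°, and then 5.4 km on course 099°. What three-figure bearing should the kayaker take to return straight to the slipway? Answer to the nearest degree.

Leg 1 (294°, 7.4 km): east 7.4 sin 294° = -6.76, north 7.4 cos 294° = 3.01
Leg 2 (031°, 1.9 km): east 1.9 sin 31° = 0.98, north 1.9 cos 31° = 1.63
Leg 3 (132°, 9.8 km): east 9.8 sin 132° = 7.28, north 9.8 cos 132° = -6.56
Leg 4 (099°, 5.4 km): east 5.4 sin 99° = 5.33, north 5.4 cos 99° = -0.84
Net displacement: 6.83 east, -2.76 north. Direction back to start is (-6.83, 2.76): bearing = atan2(-6.83, 2.76) mod 360° = 292.02° ≈ 292°.

292°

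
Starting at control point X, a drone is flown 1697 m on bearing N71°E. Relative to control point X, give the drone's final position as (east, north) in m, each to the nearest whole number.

Leg 1 (N71°E, 1697 m): east 1697 sin 71° = 1604.55, north 1697 cos 71° = 552.49
Summing: 1604.55 m east, 552.49 m north → (1605, 552).

(1605, 552)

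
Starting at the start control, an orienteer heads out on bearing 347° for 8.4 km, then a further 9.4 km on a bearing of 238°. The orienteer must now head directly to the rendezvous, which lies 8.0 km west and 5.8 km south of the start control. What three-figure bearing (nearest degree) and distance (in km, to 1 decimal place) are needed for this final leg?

168°, 9.2 km

Leg 1 (347°, 8.4 km): east 8.4 sin 347° = -1.89, north 8.4 cos 347° = 8.18
Leg 2 (238°, 9.4 km): east 9.4 sin 238° = -7.97, north 9.4 cos 238° = -4.98
Current position: (-9.86, 3.20). Target: (-8.0, -5.8). Remaining: Δeast = 1.86, Δnorth = -9.00.
Bearing = atan2(1.86, -9.00) mod 360° = 168.32°; distance = √((1.86)² + (-9.00)²) = 9.194 km.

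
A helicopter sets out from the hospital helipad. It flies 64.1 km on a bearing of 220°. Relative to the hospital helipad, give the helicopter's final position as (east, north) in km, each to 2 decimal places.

(-41.20, -49.10)

Leg 1 (220°, 64.1 km): east 64.1 sin 220° = -41.20, north 64.1 cos 220° = -49.10
Summing: -41.20 km east, -49.10 km north → (-41.20, -49.10).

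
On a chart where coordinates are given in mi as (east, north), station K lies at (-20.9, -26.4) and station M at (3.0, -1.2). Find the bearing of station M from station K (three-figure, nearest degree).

043°

Δeast = 3.0 − -20.9 = 23.90; Δnorth = -1.2 − -26.4 = 25.20.
Bearing = atan2(Δeast, Δnorth) mod 360° = 43.48° ≈ 043°.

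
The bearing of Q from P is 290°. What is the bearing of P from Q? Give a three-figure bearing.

Back-bearing = 290° − 180° = 110°.

110°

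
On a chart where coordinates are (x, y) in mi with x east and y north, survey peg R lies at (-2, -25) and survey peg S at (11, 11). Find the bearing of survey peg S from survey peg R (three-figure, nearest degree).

020°

Δeast = 11 − -2 = 13.00; Δnorth = 11 − -25 = 36.00.
Bearing = atan2(Δeast, Δnorth) mod 360° = 19.86° ≈ 020°.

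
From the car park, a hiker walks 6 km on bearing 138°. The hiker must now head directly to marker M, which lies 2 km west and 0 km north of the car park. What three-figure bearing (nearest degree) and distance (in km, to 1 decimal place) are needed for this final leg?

Leg 1 (138°, 6 km): east 6 sin 138° = 4.01, north 6 cos 138° = -4.46
Current position: (4.01, -4.46). Target: (-2, 0). Remaining: Δeast = -6.01, Δnorth = 4.46.
Bearing = atan2(-6.01, 4.46) mod 360° = 306.55°; distance = √((-6.01)² + (4.46)²) = 7.487 km.

307°, 7.5 km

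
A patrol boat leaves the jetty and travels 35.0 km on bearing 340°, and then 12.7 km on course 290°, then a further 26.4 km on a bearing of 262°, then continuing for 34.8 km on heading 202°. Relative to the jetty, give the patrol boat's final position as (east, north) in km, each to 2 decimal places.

Leg 1 (340°, 35.0 km): east 35.0 sin 340° = -11.97, north 35.0 cos 340° = 32.89
Leg 2 (290°, 12.7 km): east 12.7 sin 290° = -11.93, north 12.7 cos 290° = 4.34
Leg 3 (262°, 26.4 km): east 26.4 sin 262° = -26.14, north 26.4 cos 262° = -3.67
Leg 4 (202°, 34.8 km): east 34.8 sin 202° = -13.04, north 34.8 cos 202° = -32.27
Summing: -63.08 km east, 1.29 km north → (-63.08, 1.29).

(-63.08, 1.29)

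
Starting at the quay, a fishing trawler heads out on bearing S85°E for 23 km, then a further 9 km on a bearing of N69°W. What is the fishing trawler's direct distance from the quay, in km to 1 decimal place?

14.6 km

Leg 1 (S85°E, 23 km): east 23 sin 95° = 22.91, north 23 cos 95° = -2.00
Leg 2 (N69°W, 9 km): east 9 sin 291° = -8.40, north 9 cos 291° = 3.23
Net: 14.51 east, 1.22 north. Distance = √((14.51)² + (1.22)²) = 14.562 km.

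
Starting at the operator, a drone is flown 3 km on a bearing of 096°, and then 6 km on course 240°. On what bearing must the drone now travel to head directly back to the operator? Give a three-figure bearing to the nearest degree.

Leg 1 (096°, 3 km): east 3 sin 96° = 2.98, north 3 cos 96° = -0.31
Leg 2 (240°, 6 km): east 6 sin 240° = -5.20, north 6 cos 240° = -3.00
Net displacement: -2.21 east, -3.31 north. Direction back to start is (2.21, 3.31): bearing = atan2(2.21, 3.31) mod 360° = 33.73° ≈ 034°.

034°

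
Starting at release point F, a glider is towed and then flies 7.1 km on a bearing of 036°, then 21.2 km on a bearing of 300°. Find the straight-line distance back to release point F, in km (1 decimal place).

Leg 1 (036°, 7.1 km): east 7.1 sin 36° = 4.17, north 7.1 cos 36° = 5.74
Leg 2 (300°, 21.2 km): east 21.2 sin 300° = -18.36, north 21.2 cos 300° = 10.60
Net: -14.19 east, 16.34 north. Distance = √((-14.19)² + (16.34)²) = 21.642 km.

21.6 km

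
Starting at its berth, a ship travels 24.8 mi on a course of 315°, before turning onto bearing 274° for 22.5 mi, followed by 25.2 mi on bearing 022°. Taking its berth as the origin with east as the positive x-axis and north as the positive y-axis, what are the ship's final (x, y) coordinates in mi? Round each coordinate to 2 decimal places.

Leg 1 (315°, 24.8 mi): east 24.8 sin 315° = -17.54, north 24.8 cos 315° = 17.54
Leg 2 (274°, 22.5 mi): east 22.5 sin 274° = -22.45, north 22.5 cos 274° = 1.57
Leg 3 (022°, 25.2 mi): east 25.2 sin 22° = 9.44, north 25.2 cos 22° = 23.37
Summing: -30.54 mi east, 42.47 mi north → (-30.54, 42.47).

(-30.54, 42.47)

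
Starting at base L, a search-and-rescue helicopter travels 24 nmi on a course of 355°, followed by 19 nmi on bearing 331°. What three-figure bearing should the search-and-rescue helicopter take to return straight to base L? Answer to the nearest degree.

Leg 1 (355°, 24 nmi): east 24 sin 355° = -2.09, north 24 cos 355° = 23.91
Leg 2 (331°, 19 nmi): east 19 sin 331° = -9.21, north 19 cos 331° = 16.62
Net displacement: -11.30 east, 40.53 north. Direction back to start is (11.30, -40.53): bearing = atan2(11.30, -40.53) mod 360° = 164.42° ≈ 164°.

164°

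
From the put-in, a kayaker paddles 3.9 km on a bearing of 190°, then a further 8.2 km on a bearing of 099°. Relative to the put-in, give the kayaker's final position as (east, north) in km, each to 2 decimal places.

(7.42, -5.12)

Leg 1 (190°, 3.9 km): east 3.9 sin 190° = -0.68, north 3.9 cos 190° = -3.84
Leg 2 (099°, 8.2 km): east 8.2 sin 99° = 8.10, north 8.2 cos 99° = -1.28
Summing: 7.42 km east, -5.12 km north → (7.42, -5.12).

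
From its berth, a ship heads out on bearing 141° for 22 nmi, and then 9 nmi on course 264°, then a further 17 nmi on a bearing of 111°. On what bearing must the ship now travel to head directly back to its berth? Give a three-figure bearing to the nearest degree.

319°

Leg 1 (141°, 22 nmi): east 22 sin 141° = 13.85, north 22 cos 141° = -17.10
Leg 2 (264°, 9 nmi): east 9 sin 264° = -8.95, north 9 cos 264° = -0.94
Leg 3 (111°, 17 nmi): east 17 sin 111° = 15.87, north 17 cos 111° = -6.09
Net displacement: 20.77 east, -24.13 north. Direction back to start is (-20.77, 24.13): bearing = atan2(-20.77, 24.13) mod 360° = 319.29° ≈ 319°.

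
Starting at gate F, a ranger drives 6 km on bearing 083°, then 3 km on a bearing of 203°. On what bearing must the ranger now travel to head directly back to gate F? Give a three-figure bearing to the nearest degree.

Leg 1 (083°, 6 km): east 6 sin 83° = 5.96, north 6 cos 83° = 0.73
Leg 2 (203°, 3 km): east 3 sin 203° = -1.17, north 3 cos 203° = -2.76
Net displacement: 4.78 east, -2.03 north. Direction back to start is (-4.78, 2.03): bearing = atan2(-4.78, 2.03) mod 360° = 293.00° ≈ 293°.

293°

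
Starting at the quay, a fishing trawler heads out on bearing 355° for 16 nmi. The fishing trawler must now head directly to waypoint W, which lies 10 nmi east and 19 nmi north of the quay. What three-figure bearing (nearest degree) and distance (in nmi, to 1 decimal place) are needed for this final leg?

Leg 1 (355°, 16 nmi): east 16 sin 355° = -1.39, north 16 cos 355° = 15.94
Current position: (-1.39, 15.94). Target: (10, 19). Remaining: Δeast = 11.39, Δnorth = 3.06.
Bearing = atan2(11.39, 3.06) mod 360° = 74.96°; distance = √((11.39)² + (3.06)²) = 11.798 nmi.

075°, 11.8 nmi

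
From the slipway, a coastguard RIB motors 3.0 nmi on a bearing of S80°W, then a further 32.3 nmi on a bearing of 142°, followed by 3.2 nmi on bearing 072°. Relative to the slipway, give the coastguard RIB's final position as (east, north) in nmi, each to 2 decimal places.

(19.97, -24.98)

Leg 1 (S80°W, 3.0 nmi): east 3.0 sin 260° = -2.95, north 3.0 cos 260° = -0.52
Leg 2 (142°, 32.3 nmi): east 32.3 sin 142° = 19.89, north 32.3 cos 142° = -25.45
Leg 3 (072°, 3.2 nmi): east 3.2 sin 72° = 3.04, north 3.2 cos 72° = 0.99
Summing: 19.97 nmi east, -24.98 nmi north → (19.97, -24.98).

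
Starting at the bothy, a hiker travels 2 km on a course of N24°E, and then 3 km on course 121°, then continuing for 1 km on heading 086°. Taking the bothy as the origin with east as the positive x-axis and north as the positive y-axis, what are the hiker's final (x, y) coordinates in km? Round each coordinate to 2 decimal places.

Leg 1 (N24°E, 2 km): east 2 sin 24° = 0.81, north 2 cos 24° = 1.83
Leg 2 (121°, 3 km): east 3 sin 121° = 2.57, north 3 cos 121° = -1.55
Leg 3 (086°, 1 km): east 1 sin 86° = 1.00, north 1 cos 86° = 0.07
Summing: 4.38 km east, 0.35 km north → (4.38, 0.35).

(4.38, 0.35)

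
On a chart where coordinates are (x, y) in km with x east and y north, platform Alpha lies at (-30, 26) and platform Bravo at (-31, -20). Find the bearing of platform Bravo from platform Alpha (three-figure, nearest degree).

181°

Δeast = -31 − -30 = -1.00; Δnorth = -20 − 26 = -46.00.
Bearing = atan2(Δeast, Δnorth) mod 360° = 181.25° ≈ 181°.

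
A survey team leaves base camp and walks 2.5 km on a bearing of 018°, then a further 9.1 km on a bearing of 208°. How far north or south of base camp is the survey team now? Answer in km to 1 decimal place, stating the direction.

Leg 1 (018°, 2.5 km): east 2.5 sin 18° = 0.77, north 2.5 cos 18° = 2.38
Leg 2 (208°, 9.1 km): east 9.1 sin 208° = -4.27, north 9.1 cos 208° = -8.03
Net north component: -5.66 km.

5.7 km south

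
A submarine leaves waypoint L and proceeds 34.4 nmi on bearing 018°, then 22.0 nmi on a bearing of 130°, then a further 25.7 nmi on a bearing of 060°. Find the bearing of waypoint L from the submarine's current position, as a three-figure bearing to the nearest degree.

Leg 1 (018°, 34.4 nmi): east 34.4 sin 18° = 10.63, north 34.4 cos 18° = 32.72
Leg 2 (130°, 22.0 nmi): east 22.0 sin 130° = 16.85, north 22.0 cos 130° = -14.14
Leg 3 (060°, 25.7 nmi): east 25.7 sin 60° = 22.26, north 25.7 cos 60° = 12.85
Net displacement: 49.74 east, 31.43 north. Direction back to start is (-49.74, -31.43): bearing = atan2(-49.74, -31.43) mod 360° = 237.72° ≈ 238°.

238°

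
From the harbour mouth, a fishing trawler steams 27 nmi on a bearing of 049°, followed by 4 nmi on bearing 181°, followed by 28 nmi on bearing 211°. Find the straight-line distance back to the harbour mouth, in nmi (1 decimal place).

Leg 1 (049°, 27 nmi): east 27 sin 49° = 20.38, north 27 cos 49° = 17.71
Leg 2 (181°, 4 nmi): east 4 sin 181° = -0.07, north 4 cos 181° = -4.00
Leg 3 (211°, 28 nmi): east 28 sin 211° = -14.42, north 28 cos 211° = -24.00
Net: 5.89 east, -10.29 north. Distance = √((5.89)² + (-10.29)²) = 11.852 nmi.

11.9 nmi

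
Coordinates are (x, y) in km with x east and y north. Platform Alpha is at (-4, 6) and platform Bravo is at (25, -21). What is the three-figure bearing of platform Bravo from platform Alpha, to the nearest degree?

Δeast = 25 − -4 = 29.00; Δnorth = -21 − 6 = -27.00.
Bearing = atan2(Δeast, Δnorth) mod 360° = 132.95° ≈ 133°.

133°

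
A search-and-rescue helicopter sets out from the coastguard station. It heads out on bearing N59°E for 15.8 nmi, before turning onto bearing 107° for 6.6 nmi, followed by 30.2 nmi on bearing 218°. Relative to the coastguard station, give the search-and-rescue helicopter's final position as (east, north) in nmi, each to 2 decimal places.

Leg 1 (N59°E, 15.8 nmi): east 15.8 sin 59° = 13.54, north 15.8 cos 59° = 8.14
Leg 2 (107°, 6.6 nmi): east 6.6 sin 107° = 6.31, north 6.6 cos 107° = -1.93
Leg 3 (218°, 30.2 nmi): east 30.2 sin 218° = -18.59, north 30.2 cos 218° = -23.80
Summing: 1.26 nmi east, -17.59 nmi north → (1.26, -17.59).

(1.26, -17.59)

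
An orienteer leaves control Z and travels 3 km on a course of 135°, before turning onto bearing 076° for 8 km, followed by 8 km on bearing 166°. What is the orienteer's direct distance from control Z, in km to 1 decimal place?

Leg 1 (135°, 3 km): east 3 sin 135° = 2.12, north 3 cos 135° = -2.12
Leg 2 (076°, 8 km): east 8 sin 76° = 7.76, north 8 cos 76° = 1.94
Leg 3 (166°, 8 km): east 8 sin 166° = 1.94, north 8 cos 166° = -7.76
Net: 11.82 east, -7.95 north. Distance = √((11.82)² + (-7.95)²) = 14.243 km.

14.2 km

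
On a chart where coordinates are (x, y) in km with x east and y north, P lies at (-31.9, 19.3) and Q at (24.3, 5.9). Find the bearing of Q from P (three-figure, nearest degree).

Δeast = 24.3 − -31.9 = 56.20; Δnorth = 5.9 − 19.3 = -13.40.
Bearing = atan2(Δeast, Δnorth) mod 360° = 103.41° ≈ 103°.

103°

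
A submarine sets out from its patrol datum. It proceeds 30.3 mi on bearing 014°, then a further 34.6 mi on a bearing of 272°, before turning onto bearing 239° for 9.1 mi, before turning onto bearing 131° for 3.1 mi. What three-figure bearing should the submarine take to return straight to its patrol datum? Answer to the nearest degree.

126°

Leg 1 (014°, 30.3 mi): east 30.3 sin 14° = 7.33, north 30.3 cos 14° = 29.40
Leg 2 (272°, 34.6 mi): east 34.6 sin 272° = -34.58, north 34.6 cos 272° = 1.21
Leg 3 (239°, 9.1 mi): east 9.1 sin 239° = -7.80, north 9.1 cos 239° = -4.69
Leg 4 (131°, 3.1 mi): east 3.1 sin 131° = 2.34, north 3.1 cos 131° = -2.03
Net displacement: -32.71 east, 23.89 north. Direction back to start is (32.71, -23.89): bearing = atan2(32.71, -23.89) mod 360° = 126.14° ≈ 126°.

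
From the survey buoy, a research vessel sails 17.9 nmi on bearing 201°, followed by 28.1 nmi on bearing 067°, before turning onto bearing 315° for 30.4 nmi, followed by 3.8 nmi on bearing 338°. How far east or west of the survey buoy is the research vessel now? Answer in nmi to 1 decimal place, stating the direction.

3.5 nmi west

Leg 1 (201°, 17.9 nmi): east 17.9 sin 201° = -6.41, north 17.9 cos 201° = -16.71
Leg 2 (067°, 28.1 nmi): east 28.1 sin 67° = 25.87, north 28.1 cos 67° = 10.98
Leg 3 (315°, 30.4 nmi): east 30.4 sin 315° = -21.50, north 30.4 cos 315° = 21.50
Leg 4 (338°, 3.8 nmi): east 3.8 sin 338° = -1.42, north 3.8 cos 338° = 3.52
Net east component: -3.47 nmi.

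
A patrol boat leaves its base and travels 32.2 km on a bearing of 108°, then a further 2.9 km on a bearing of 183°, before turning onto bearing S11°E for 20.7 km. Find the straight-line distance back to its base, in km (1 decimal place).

Leg 1 (108°, 32.2 km): east 32.2 sin 108° = 30.62, north 32.2 cos 108° = -9.95
Leg 2 (183°, 2.9 km): east 2.9 sin 183° = -0.15, north 2.9 cos 183° = -2.90
Leg 3 (S11°E, 20.7 km): east 20.7 sin 169° = 3.95, north 20.7 cos 169° = -20.32
Net: 34.42 east, -33.17 north. Distance = √((34.42)² + (-33.17)²) = 47.800 km.

47.8 km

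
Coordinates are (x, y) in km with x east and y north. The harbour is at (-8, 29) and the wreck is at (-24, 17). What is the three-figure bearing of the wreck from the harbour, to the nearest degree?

Δeast = -24 − -8 = -16.00; Δnorth = 17 − 29 = -12.00.
Bearing = atan2(Δeast, Δnorth) mod 360° = 233.13° ≈ 233°.

233°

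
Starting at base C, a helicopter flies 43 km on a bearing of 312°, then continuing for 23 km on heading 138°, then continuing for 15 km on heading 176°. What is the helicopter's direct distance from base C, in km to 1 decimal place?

Leg 1 (312°, 43 km): east 43 sin 312° = -31.96, north 43 cos 312° = 28.77
Leg 2 (138°, 23 km): east 23 sin 138° = 15.39, north 23 cos 138° = -17.09
Leg 3 (176°, 15 km): east 15 sin 176° = 1.05, north 15 cos 176° = -14.96
Net: -15.52 east, -3.28 north. Distance = √((-15.52)² + (-3.28)²) = 15.862 km.

15.9 km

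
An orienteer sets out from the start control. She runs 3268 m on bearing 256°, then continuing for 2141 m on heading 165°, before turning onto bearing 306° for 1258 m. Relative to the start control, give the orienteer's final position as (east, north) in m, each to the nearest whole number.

Leg 1 (256°, 3268 m): east 3268 sin 256° = -3170.93, north 3268 cos 256° = -790.60
Leg 2 (165°, 2141 m): east 2141 sin 165° = 554.13, north 2141 cos 165° = -2068.05
Leg 3 (306°, 1258 m): east 1258 sin 306° = -1017.74, north 1258 cos 306° = 739.43
Summing: -3634.54 m east, -2119.21 m north → (-3635, -2119).

(-3635, -2119)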